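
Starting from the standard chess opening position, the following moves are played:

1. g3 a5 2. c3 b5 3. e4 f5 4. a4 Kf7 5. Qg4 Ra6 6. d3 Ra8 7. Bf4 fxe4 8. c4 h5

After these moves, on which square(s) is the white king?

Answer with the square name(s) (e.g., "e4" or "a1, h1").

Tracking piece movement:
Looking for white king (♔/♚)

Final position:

  a b c d e f g h
  ─────────────────
8│♜ ♞ ♝ ♛ · ♝ ♞ ♜│8
7│· · ♟ ♟ ♟ ♚ ♟ ·│7
6│· · · · · · · ·│6
5│♟ ♟ · · · · · ♟│5
4│♙ · ♙ · ♟ ♗ ♕ ·│4
3│· · · ♙ · · ♙ ·│3
2│· ♙ · · · ♙ · ♙│2
1│♖ ♘ · · ♔ ♗ ♘ ♖│1
  ─────────────────
  a b c d e f g h


e1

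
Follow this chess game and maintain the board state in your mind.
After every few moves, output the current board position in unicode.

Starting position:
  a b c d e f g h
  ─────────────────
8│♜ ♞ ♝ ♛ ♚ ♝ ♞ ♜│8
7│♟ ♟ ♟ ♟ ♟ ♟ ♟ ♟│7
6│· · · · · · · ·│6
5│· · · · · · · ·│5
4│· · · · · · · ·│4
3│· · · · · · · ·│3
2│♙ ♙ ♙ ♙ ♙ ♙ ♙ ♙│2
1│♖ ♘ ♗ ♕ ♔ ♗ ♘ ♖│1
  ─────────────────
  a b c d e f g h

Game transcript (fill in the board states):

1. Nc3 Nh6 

  a b c d e f g h
  ─────────────────
8│♜ ♞ ♝ ♛ ♚ ♝ · ♜│8
7│♟ ♟ ♟ ♟ ♟ ♟ ♟ ♟│7
6│· · · · · · · ♞│6
5│· · · · · · · ·│5
4│· · · · · · · ·│4
3│· · ♘ · · · · ·│3
2│♙ ♙ ♙ ♙ ♙ ♙ ♙ ♙│2
1│♖ · ♗ ♕ ♔ ♗ ♘ ♖│1
  ─────────────────
  a b c d e f g h

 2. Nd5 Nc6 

  a b c d e f g h
  ─────────────────
8│♜ · ♝ ♛ ♚ ♝ · ♜│8
7│♟ ♟ ♟ ♟ ♟ ♟ ♟ ♟│7
6│· · ♞ · · · · ♞│6
5│· · · ♘ · · · ·│5
4│· · · · · · · ·│4
3│· · · · · · · ·│3
2│♙ ♙ ♙ ♙ ♙ ♙ ♙ ♙│2
1│♖ · ♗ ♕ ♔ ♗ ♘ ♖│1
  ─────────────────
  a b c d e f g h

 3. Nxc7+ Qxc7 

  a b c d e f g h
  ─────────────────
8│♜ · ♝ · ♚ ♝ · ♜│8
7│♟ ♟ ♛ ♟ ♟ ♟ ♟ ♟│7
6│· · ♞ · · · · ♞│6
5│· · · · · · · ·│5
4│· · · · · · · ·│4
3│· · · · · · · ·│3
2│♙ ♙ ♙ ♙ ♙ ♙ ♙ ♙│2
1│♖ · ♗ ♕ ♔ ♗ ♘ ♖│1
  ─────────────────
  a b c d e f g h

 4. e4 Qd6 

  a b c d e f g h
  ─────────────────
8│♜ · ♝ · ♚ ♝ · ♜│8
7│♟ ♟ · ♟ ♟ ♟ ♟ ♟│7
6│· · ♞ ♛ · · · ♞│6
5│· · · · · · · ·│5
4│· · · · ♙ · · ·│4
3│· · · · · · · ·│3
2│♙ ♙ ♙ ♙ · ♙ ♙ ♙│2
1│♖ · ♗ ♕ ♔ ♗ ♘ ♖│1
  ─────────────────
  a b c d e f g h

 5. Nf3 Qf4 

  a b c d e f g h
  ─────────────────
8│♜ · ♝ · ♚ ♝ · ♜│8
7│♟ ♟ · ♟ ♟ ♟ ♟ ♟│7
6│· · ♞ · · · · ♞│6
5│· · · · · · · ·│5
4│· · · · ♙ ♛ · ·│4
3│· · · · · ♘ · ·│3
2│♙ ♙ ♙ ♙ · ♙ ♙ ♙│2
1│♖ · ♗ ♕ ♔ ♗ · ♖│1
  ─────────────────
  a b c d e f g h



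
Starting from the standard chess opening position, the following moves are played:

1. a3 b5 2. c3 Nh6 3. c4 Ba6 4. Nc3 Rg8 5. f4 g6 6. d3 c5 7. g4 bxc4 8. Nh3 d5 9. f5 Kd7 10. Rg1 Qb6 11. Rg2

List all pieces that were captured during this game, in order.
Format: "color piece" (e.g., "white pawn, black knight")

Tracking captures:
  bxc4: captured white pawn

white pawn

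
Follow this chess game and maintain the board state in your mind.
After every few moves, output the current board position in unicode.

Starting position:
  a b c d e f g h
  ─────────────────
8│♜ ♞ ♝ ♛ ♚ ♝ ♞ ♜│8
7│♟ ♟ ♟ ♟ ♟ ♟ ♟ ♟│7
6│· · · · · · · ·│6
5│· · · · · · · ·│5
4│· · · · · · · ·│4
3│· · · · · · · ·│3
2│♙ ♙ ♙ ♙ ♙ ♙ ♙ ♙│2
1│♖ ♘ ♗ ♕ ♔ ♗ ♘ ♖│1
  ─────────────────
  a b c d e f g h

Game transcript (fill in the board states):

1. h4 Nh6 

  a b c d e f g h
  ─────────────────
8│♜ ♞ ♝ ♛ ♚ ♝ · ♜│8
7│♟ ♟ ♟ ♟ ♟ ♟ ♟ ♟│7
6│· · · · · · · ♞│6
5│· · · · · · · ·│5
4│· · · · · · · ♙│4
3│· · · · · · · ·│3
2│♙ ♙ ♙ ♙ ♙ ♙ ♙ ·│2
1│♖ ♘ ♗ ♕ ♔ ♗ ♘ ♖│1
  ─────────────────
  a b c d e f g h

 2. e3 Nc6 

  a b c d e f g h
  ─────────────────
8│♜ · ♝ ♛ ♚ ♝ · ♜│8
7│♟ ♟ ♟ ♟ ♟ ♟ ♟ ♟│7
6│· · ♞ · · · · ♞│6
5│· · · · · · · ·│5
4│· · · · · · · ♙│4
3│· · · · ♙ · · ·│3
2│♙ ♙ ♙ ♙ · ♙ ♙ ·│2
1│♖ ♘ ♗ ♕ ♔ ♗ ♘ ♖│1
  ─────────────────
  a b c d e f g h

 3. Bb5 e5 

  a b c d e f g h
  ─────────────────
8│♜ · ♝ ♛ ♚ ♝ · ♜│8
7│♟ ♟ ♟ ♟ · ♟ ♟ ♟│7
6│· · ♞ · · · · ♞│6
5│· ♗ · · ♟ · · ·│5
4│· · · · · · · ♙│4
3│· · · · ♙ · · ·│3
2│♙ ♙ ♙ ♙ · ♙ ♙ ·│2
1│♖ ♘ ♗ ♕ ♔ · ♘ ♖│1
  ─────────────────
  a b c d e f g h

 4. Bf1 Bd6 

  a b c d e f g h
  ─────────────────
8│♜ · ♝ ♛ ♚ · · ♜│8
7│♟ ♟ ♟ ♟ · ♟ ♟ ♟│7
6│· · ♞ ♝ · · · ♞│6
5│· · · · ♟ · · ·│5
4│· · · · · · · ♙│4
3│· · · · ♙ · · ·│3
2│♙ ♙ ♙ ♙ · ♙ ♙ ·│2
1│♖ ♘ ♗ ♕ ♔ ♗ ♘ ♖│1
  ─────────────────
  a b c d e f g h

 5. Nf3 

  a b c d e f g h
  ─────────────────
8│♜ · ♝ ♛ ♚ · · ♜│8
7│♟ ♟ ♟ ♟ · ♟ ♟ ♟│7
6│· · ♞ ♝ · · · ♞│6
5│· · · · ♟ · · ·│5
4│· · · · · · · ♙│4
3│· · · · ♙ ♘ · ·│3
2│♙ ♙ ♙ ♙ · ♙ ♙ ·│2
1│♖ ♘ ♗ ♕ ♔ ♗ · ♖│1
  ─────────────────
  a b c d e f g h


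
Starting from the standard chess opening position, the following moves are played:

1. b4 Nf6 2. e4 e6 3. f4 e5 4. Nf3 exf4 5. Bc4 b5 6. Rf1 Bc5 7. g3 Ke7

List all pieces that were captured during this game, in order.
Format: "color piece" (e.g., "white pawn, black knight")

Tracking captures:
  exf4: captured white pawn

white pawn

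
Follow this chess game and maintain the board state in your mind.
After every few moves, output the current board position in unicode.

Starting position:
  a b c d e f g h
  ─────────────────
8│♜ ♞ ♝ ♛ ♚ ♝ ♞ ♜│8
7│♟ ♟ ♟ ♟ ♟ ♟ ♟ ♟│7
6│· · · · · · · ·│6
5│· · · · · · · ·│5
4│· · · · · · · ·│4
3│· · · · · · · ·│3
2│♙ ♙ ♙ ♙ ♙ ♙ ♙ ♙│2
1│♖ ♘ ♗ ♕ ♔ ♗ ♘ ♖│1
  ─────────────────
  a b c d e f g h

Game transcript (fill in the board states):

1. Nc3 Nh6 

  a b c d e f g h
  ─────────────────
8│♜ ♞ ♝ ♛ ♚ ♝ · ♜│8
7│♟ ♟ ♟ ♟ ♟ ♟ ♟ ♟│7
6│· · · · · · · ♞│6
5│· · · · · · · ·│5
4│· · · · · · · ·│4
3│· · ♘ · · · · ·│3
2│♙ ♙ ♙ ♙ ♙ ♙ ♙ ♙│2
1│♖ · ♗ ♕ ♔ ♗ ♘ ♖│1
  ─────────────────
  a b c d e f g h

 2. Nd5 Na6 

  a b c d e f g h
  ─────────────────
8│♜ · ♝ ♛ ♚ ♝ · ♜│8
7│♟ ♟ ♟ ♟ ♟ ♟ ♟ ♟│7
6│♞ · · · · · · ♞│6
5│· · · ♘ · · · ·│5
4│· · · · · · · ·│4
3│· · · · · · · ·│3
2│♙ ♙ ♙ ♙ ♙ ♙ ♙ ♙│2
1│♖ · ♗ ♕ ♔ ♗ ♘ ♖│1
  ─────────────────
  a b c d e f g h

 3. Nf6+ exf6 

  a b c d e f g h
  ─────────────────
8│♜ · ♝ ♛ ♚ ♝ · ♜│8
7│♟ ♟ ♟ ♟ · ♟ ♟ ♟│7
6│♞ · · · · ♟ · ♞│6
5│· · · · · · · ·│5
4│· · · · · · · ·│4
3│· · · · · · · ·│3
2│♙ ♙ ♙ ♙ ♙ ♙ ♙ ♙│2
1│♖ · ♗ ♕ ♔ ♗ ♘ ♖│1
  ─────────────────
  a b c d e f g h



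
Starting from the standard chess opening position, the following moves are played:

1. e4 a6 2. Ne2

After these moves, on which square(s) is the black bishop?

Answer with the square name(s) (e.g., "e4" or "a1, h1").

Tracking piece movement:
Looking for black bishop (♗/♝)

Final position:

  a b c d e f g h
  ─────────────────
8│♜ ♞ ♝ ♛ ♚ ♝ ♞ ♜│8
7│· ♟ ♟ ♟ ♟ ♟ ♟ ♟│7
6│♟ · · · · · · ·│6
5│· · · · · · · ·│5
4│· · · · ♙ · · ·│4
3│· · · · · · · ·│3
2│♙ ♙ ♙ ♙ ♘ ♙ ♙ ♙│2
1│♖ ♘ ♗ ♕ ♔ ♗ · ♖│1
  ─────────────────
  a b c d e f g h


c8, f8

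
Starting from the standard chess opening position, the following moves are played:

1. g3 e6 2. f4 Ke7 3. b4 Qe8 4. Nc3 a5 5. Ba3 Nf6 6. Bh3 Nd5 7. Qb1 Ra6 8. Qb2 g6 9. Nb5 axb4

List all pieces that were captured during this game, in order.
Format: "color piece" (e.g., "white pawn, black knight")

Tracking captures:
  axb4: captured white pawn

white pawn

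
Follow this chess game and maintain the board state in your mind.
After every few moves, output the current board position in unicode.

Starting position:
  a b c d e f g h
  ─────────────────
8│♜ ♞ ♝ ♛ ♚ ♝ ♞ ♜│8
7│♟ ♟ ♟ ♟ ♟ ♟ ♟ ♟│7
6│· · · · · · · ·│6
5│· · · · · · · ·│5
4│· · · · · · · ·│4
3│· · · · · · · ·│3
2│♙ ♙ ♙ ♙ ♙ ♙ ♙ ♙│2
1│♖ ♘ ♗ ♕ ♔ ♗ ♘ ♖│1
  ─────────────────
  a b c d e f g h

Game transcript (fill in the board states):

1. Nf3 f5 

  a b c d e f g h
  ─────────────────
8│♜ ♞ ♝ ♛ ♚ ♝ ♞ ♜│8
7│♟ ♟ ♟ ♟ ♟ · ♟ ♟│7
6│· · · · · · · ·│6
5│· · · · · ♟ · ·│5
4│· · · · · · · ·│4
3│· · · · · ♘ · ·│3
2│♙ ♙ ♙ ♙ ♙ ♙ ♙ ♙│2
1│♖ ♘ ♗ ♕ ♔ ♗ · ♖│1
  ─────────────────
  a b c d e f g h

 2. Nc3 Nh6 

  a b c d e f g h
  ─────────────────
8│♜ ♞ ♝ ♛ ♚ ♝ · ♜│8
7│♟ ♟ ♟ ♟ ♟ · ♟ ♟│7
6│· · · · · · · ♞│6
5│· · · · · ♟ · ·│5
4│· · · · · · · ·│4
3│· · ♘ · · ♘ · ·│3
2│♙ ♙ ♙ ♙ ♙ ♙ ♙ ♙│2
1│♖ · ♗ ♕ ♔ ♗ · ♖│1
  ─────────────────
  a b c d e f g h

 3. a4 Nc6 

  a b c d e f g h
  ─────────────────
8│♜ · ♝ ♛ ♚ ♝ · ♜│8
7│♟ ♟ ♟ ♟ ♟ · ♟ ♟│7
6│· · ♞ · · · · ♞│6
5│· · · · · ♟ · ·│5
4│♙ · · · · · · ·│4
3│· · ♘ · · ♘ · ·│3
2│· ♙ ♙ ♙ ♙ ♙ ♙ ♙│2
1│♖ · ♗ ♕ ♔ ♗ · ♖│1
  ─────────────────
  a b c d e f g h

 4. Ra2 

  a b c d e f g h
  ─────────────────
8│♜ · ♝ ♛ ♚ ♝ · ♜│8
7│♟ ♟ ♟ ♟ ♟ · ♟ ♟│7
6│· · ♞ · · · · ♞│6
5│· · · · · ♟ · ·│5
4│♙ · · · · · · ·│4
3│· · ♘ · · ♘ · ·│3
2│♖ ♙ ♙ ♙ ♙ ♙ ♙ ♙│2
1│· · ♗ ♕ ♔ ♗ · ♖│1
  ─────────────────
  a b c d e f g h


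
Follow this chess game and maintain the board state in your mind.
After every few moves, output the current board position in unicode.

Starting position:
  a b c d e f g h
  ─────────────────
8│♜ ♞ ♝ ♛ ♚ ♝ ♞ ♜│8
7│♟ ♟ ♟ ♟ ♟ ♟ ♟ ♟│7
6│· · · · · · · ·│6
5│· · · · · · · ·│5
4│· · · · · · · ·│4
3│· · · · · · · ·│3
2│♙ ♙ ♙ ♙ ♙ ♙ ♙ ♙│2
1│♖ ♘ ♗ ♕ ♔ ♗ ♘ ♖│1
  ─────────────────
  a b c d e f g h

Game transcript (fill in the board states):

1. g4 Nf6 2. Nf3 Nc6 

  a b c d e f g h
  ─────────────────
8│♜ · ♝ ♛ ♚ ♝ · ♜│8
7│♟ ♟ ♟ ♟ ♟ ♟ ♟ ♟│7
6│· · ♞ · · ♞ · ·│6
5│· · · · · · · ·│5
4│· · · · · · ♙ ·│4
3│· · · · · ♘ · ·│3
2│♙ ♙ ♙ ♙ ♙ ♙ · ♙│2
1│♖ ♘ ♗ ♕ ♔ ♗ · ♖│1
  ─────────────────
  a b c d e f g h

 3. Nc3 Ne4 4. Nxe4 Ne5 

  a b c d e f g h
  ─────────────────
8│♜ · ♝ ♛ ♚ ♝ · ♜│8
7│♟ ♟ ♟ ♟ ♟ ♟ ♟ ♟│7
6│· · · · · · · ·│6
5│· · · · ♞ · · ·│5
4│· · · · ♘ · ♙ ·│4
3│· · · · · ♘ · ·│3
2│♙ ♙ ♙ ♙ ♙ ♙ · ♙│2
1│♖ · ♗ ♕ ♔ ♗ · ♖│1
  ─────────────────
  a b c d e f g h

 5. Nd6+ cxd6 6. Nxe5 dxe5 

  a b c d e f g h
  ─────────────────
8│♜ · ♝ ♛ ♚ ♝ · ♜│8
7│♟ ♟ · ♟ ♟ ♟ ♟ ♟│7
6│· · · · · · · ·│6
5│· · · · ♟ · · ·│5
4│· · · · · · ♙ ·│4
3│· · · · · · · ·│3
2│♙ ♙ ♙ ♙ ♙ ♙ · ♙│2
1│♖ · ♗ ♕ ♔ ♗ · ♖│1
  ─────────────────
  a b c d e f g h

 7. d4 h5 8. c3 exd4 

  a b c d e f g h
  ─────────────────
8│♜ · ♝ ♛ ♚ ♝ · ♜│8
7│♟ ♟ · ♟ ♟ ♟ ♟ ·│7
6│· · · · · · · ·│6
5│· · · · · · · ♟│5
4│· · · ♟ · · ♙ ·│4
3│· · ♙ · · · · ·│3
2│♙ ♙ · · ♙ ♙ · ♙│2
1│♖ · ♗ ♕ ♔ ♗ · ♖│1
  ─────────────────
  a b c d e f g h



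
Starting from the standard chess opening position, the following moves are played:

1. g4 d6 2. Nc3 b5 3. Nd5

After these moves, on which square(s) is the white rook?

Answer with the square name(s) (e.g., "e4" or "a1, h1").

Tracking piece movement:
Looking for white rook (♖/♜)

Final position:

  a b c d e f g h
  ─────────────────
8│♜ ♞ ♝ ♛ ♚ ♝ ♞ ♜│8
7│♟ · ♟ · ♟ ♟ ♟ ♟│7
6│· · · ♟ · · · ·│6
5│· ♟ · ♘ · · · ·│5
4│· · · · · · ♙ ·│4
3│· · · · · · · ·│3
2│♙ ♙ ♙ ♙ ♙ ♙ · ♙│2
1│♖ · ♗ ♕ ♔ ♗ ♘ ♖│1
  ─────────────────
  a b c d e f g h


a1, h1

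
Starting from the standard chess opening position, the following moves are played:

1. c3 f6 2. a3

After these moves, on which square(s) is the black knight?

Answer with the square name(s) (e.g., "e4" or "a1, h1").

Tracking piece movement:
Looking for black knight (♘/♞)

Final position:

  a b c d e f g h
  ─────────────────
8│♜ ♞ ♝ ♛ ♚ ♝ ♞ ♜│8
7│♟ ♟ ♟ ♟ ♟ · ♟ ♟│7
6│· · · · · ♟ · ·│6
5│· · · · · · · ·│5
4│· · · · · · · ·│4
3│♙ · ♙ · · · · ·│3
2│· ♙ · ♙ ♙ ♙ ♙ ♙│2
1│♖ ♘ ♗ ♕ ♔ ♗ ♘ ♖│1
  ─────────────────
  a b c d e f g h


b8, g8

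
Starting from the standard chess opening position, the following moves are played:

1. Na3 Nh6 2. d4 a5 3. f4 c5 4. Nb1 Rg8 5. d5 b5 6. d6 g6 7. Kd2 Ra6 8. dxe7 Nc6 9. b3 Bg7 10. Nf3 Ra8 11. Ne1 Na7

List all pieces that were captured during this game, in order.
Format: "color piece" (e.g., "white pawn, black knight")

Tracking captures:
  dxe7: captured black pawn

black pawn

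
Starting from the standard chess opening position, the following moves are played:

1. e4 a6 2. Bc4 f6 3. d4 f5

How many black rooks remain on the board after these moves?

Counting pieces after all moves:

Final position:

  a b c d e f g h
  ─────────────────
8│♜ ♞ ♝ ♛ ♚ ♝ ♞ ♜│8
7│· ♟ ♟ ♟ ♟ · ♟ ♟│7
6│♟ · · · · · · ·│6
5│· · · · · ♟ · ·│5
4│· · ♗ ♙ ♙ · · ·│4
3│· · · · · · · ·│3
2│♙ ♙ ♙ · · ♙ ♙ ♙│2
1│♖ ♘ ♗ ♕ ♔ · ♘ ♖│1
  ─────────────────
  a b c d e f g h


2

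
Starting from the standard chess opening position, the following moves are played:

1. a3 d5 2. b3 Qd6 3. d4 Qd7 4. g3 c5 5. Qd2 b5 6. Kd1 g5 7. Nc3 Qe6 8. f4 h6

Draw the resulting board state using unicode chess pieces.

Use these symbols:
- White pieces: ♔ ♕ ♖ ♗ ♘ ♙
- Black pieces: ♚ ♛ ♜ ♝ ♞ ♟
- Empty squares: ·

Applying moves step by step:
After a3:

♜ ♞ ♝ ♛ ♚ ♝ ♞ ♜
♟ ♟ ♟ ♟ ♟ ♟ ♟ ♟
· · · · · · · ·
· · · · · · · ·
· · · · · · · ·
♙ · · · · · · ·
· ♙ ♙ ♙ ♙ ♙ ♙ ♙
♖ ♘ ♗ ♕ ♔ ♗ ♘ ♖


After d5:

♜ ♞ ♝ ♛ ♚ ♝ ♞ ♜
♟ ♟ ♟ · ♟ ♟ ♟ ♟
· · · · · · · ·
· · · ♟ · · · ·
· · · · · · · ·
♙ · · · · · · ·
· ♙ ♙ ♙ ♙ ♙ ♙ ♙
♖ ♘ ♗ ♕ ♔ ♗ ♘ ♖


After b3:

♜ ♞ ♝ ♛ ♚ ♝ ♞ ♜
♟ ♟ ♟ · ♟ ♟ ♟ ♟
· · · · · · · ·
· · · ♟ · · · ·
· · · · · · · ·
♙ ♙ · · · · · ·
· · ♙ ♙ ♙ ♙ ♙ ♙
♖ ♘ ♗ ♕ ♔ ♗ ♘ ♖


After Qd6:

♜ ♞ ♝ · ♚ ♝ ♞ ♜
♟ ♟ ♟ · ♟ ♟ ♟ ♟
· · · ♛ · · · ·
· · · ♟ · · · ·
· · · · · · · ·
♙ ♙ · · · · · ·
· · ♙ ♙ ♙ ♙ ♙ ♙
♖ ♘ ♗ ♕ ♔ ♗ ♘ ♖


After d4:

♜ ♞ ♝ · ♚ ♝ ♞ ♜
♟ ♟ ♟ · ♟ ♟ ♟ ♟
· · · ♛ · · · ·
· · · ♟ · · · ·
· · · ♙ · · · ·
♙ ♙ · · · · · ·
· · ♙ · ♙ ♙ ♙ ♙
♖ ♘ ♗ ♕ ♔ ♗ ♘ ♖


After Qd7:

♜ ♞ ♝ · ♚ ♝ ♞ ♜
♟ ♟ ♟ ♛ ♟ ♟ ♟ ♟
· · · · · · · ·
· · · ♟ · · · ·
· · · ♙ · · · ·
♙ ♙ · · · · · ·
· · ♙ · ♙ ♙ ♙ ♙
♖ ♘ ♗ ♕ ♔ ♗ ♘ ♖


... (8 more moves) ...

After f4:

♜ ♞ ♝ · ♚ ♝ ♞ ♜
♟ · · · ♟ ♟ · ♟
· · · · ♛ · · ·
· ♟ ♟ ♟ · · ♟ ·
· · · ♙ · ♙ · ·
♙ ♙ ♘ · · · ♙ ·
· · ♙ ♕ ♙ · · ♙
♖ · ♗ ♔ · ♗ ♘ ♖


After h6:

♜ ♞ ♝ · ♚ ♝ ♞ ♜
♟ · · · ♟ ♟ · ·
· · · · ♛ · · ♟
· ♟ ♟ ♟ · · ♟ ·
· · · ♙ · ♙ · ·
♙ ♙ ♘ · · · ♙ ·
· · ♙ ♕ ♙ · · ♙
♖ · ♗ ♔ · ♗ ♘ ♖



  a b c d e f g h
  ─────────────────
8│♜ ♞ ♝ · ♚ ♝ ♞ ♜│8
7│♟ · · · ♟ ♟ · ·│7
6│· · · · ♛ · · ♟│6
5│· ♟ ♟ ♟ · · ♟ ·│5
4│· · · ♙ · ♙ · ·│4
3│♙ ♙ ♘ · · · ♙ ·│3
2│· · ♙ ♕ ♙ · · ♙│2
1│♖ · ♗ ♔ · ♗ ♘ ♖│1
  ─────────────────
  a b c d e f g h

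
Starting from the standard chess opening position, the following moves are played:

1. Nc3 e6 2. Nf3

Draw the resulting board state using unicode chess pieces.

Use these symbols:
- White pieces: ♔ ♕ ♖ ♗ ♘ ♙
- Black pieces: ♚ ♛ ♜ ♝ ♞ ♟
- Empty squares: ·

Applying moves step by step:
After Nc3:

♜ ♞ ♝ ♛ ♚ ♝ ♞ ♜
♟ ♟ ♟ ♟ ♟ ♟ ♟ ♟
· · · · · · · ·
· · · · · · · ·
· · · · · · · ·
· · ♘ · · · · ·
♙ ♙ ♙ ♙ ♙ ♙ ♙ ♙
♖ · ♗ ♕ ♔ ♗ ♘ ♖


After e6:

♜ ♞ ♝ ♛ ♚ ♝ ♞ ♜
♟ ♟ ♟ ♟ · ♟ ♟ ♟
· · · · ♟ · · ·
· · · · · · · ·
· · · · · · · ·
· · ♘ · · · · ·
♙ ♙ ♙ ♙ ♙ ♙ ♙ ♙
♖ · ♗ ♕ ♔ ♗ ♘ ♖


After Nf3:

♜ ♞ ♝ ♛ ♚ ♝ ♞ ♜
♟ ♟ ♟ ♟ · ♟ ♟ ♟
· · · · ♟ · · ·
· · · · · · · ·
· · · · · · · ·
· · ♘ · · ♘ · ·
♙ ♙ ♙ ♙ ♙ ♙ ♙ ♙
♖ · ♗ ♕ ♔ ♗ · ♖



  a b c d e f g h
  ─────────────────
8│♜ ♞ ♝ ♛ ♚ ♝ ♞ ♜│8
7│♟ ♟ ♟ ♟ · ♟ ♟ ♟│7
6│· · · · ♟ · · ·│6
5│· · · · · · · ·│5
4│· · · · · · · ·│4
3│· · ♘ · · ♘ · ·│3
2│♙ ♙ ♙ ♙ ♙ ♙ ♙ ♙│2
1│♖ · ♗ ♕ ♔ ♗ · ♖│1
  ─────────────────
  a b c d e f g h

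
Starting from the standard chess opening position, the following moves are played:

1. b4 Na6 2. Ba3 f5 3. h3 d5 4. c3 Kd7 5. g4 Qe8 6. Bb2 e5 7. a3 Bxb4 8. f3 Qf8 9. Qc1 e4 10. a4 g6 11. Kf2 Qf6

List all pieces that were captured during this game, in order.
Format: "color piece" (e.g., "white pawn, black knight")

Tracking captures:
  Bxb4: captured white pawn

white pawn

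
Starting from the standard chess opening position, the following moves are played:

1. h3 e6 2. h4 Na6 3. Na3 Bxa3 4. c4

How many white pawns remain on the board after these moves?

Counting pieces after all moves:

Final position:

  a b c d e f g h
  ─────────────────
8│♜ · ♝ ♛ ♚ · ♞ ♜│8
7│♟ ♟ ♟ ♟ · ♟ ♟ ♟│7
6│♞ · · · ♟ · · ·│6
5│· · · · · · · ·│5
4│· · ♙ · · · · ♙│4
3│♝ · · · · · · ·│3
2│♙ ♙ · ♙ ♙ ♙ ♙ ·│2
1│♖ · ♗ ♕ ♔ ♗ ♘ ♖│1
  ─────────────────
  a b c d e f g h


8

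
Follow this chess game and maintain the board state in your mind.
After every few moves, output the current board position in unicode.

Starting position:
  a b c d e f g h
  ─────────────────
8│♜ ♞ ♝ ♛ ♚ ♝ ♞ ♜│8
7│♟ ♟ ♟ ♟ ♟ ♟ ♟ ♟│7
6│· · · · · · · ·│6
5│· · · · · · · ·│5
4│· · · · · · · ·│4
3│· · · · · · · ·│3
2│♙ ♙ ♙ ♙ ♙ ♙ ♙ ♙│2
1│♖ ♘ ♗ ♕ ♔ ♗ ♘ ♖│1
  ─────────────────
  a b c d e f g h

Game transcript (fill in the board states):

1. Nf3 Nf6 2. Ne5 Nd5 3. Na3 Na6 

  a b c d e f g h
  ─────────────────
8│♜ · ♝ ♛ ♚ ♝ · ♜│8
7│♟ ♟ ♟ ♟ ♟ ♟ ♟ ♟│7
6│♞ · · · · · · ·│6
5│· · · ♞ ♘ · · ·│5
4│· · · · · · · ·│4
3│♘ · · · · · · ·│3
2│♙ ♙ ♙ ♙ ♙ ♙ ♙ ♙│2
1│♖ · ♗ ♕ ♔ ♗ · ♖│1
  ─────────────────
  a b c d e f g h

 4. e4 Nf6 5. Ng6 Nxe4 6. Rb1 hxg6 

  a b c d e f g h
  ─────────────────
8│♜ · ♝ ♛ ♚ ♝ · ♜│8
7│♟ ♟ ♟ ♟ ♟ ♟ ♟ ·│7
6│♞ · · · · · ♟ ·│6
5│· · · · · · · ·│5
4│· · · · ♞ · · ·│4
3│♘ · · · · · · ·│3
2│♙ ♙ ♙ ♙ · ♙ ♙ ♙│2
1│· ♖ ♗ ♕ ♔ ♗ · ♖│1
  ─────────────────
  a b c d e f g h

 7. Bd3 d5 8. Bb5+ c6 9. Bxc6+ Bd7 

  a b c d e f g h
  ─────────────────
8│♜ · · ♛ ♚ ♝ · ♜│8
7│♟ ♟ · ♝ ♟ ♟ ♟ ·│7
6│♞ · ♗ · · · ♟ ·│6
5│· · · ♟ · · · ·│5
4│· · · · ♞ · · ·│4
3│♘ · · · · · · ·│3
2│♙ ♙ ♙ ♙ · ♙ ♙ ♙│2
1│· ♖ ♗ ♕ ♔ · · ♖│1
  ─────────────────
  a b c d e f g h

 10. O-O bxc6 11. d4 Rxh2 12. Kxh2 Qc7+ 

  a b c d e f g h
  ─────────────────
8│♜ · · · ♚ ♝ · ·│8
7│♟ · ♛ ♝ ♟ ♟ ♟ ·│7
6│♞ · ♟ · · · ♟ ·│6
5│· · · ♟ · · · ·│5
4│· · · ♙ ♞ · · ·│4
3│♘ · · · · · · ·│3
2│♙ ♙ ♙ · · ♙ ♙ ♔│2
1│· ♖ ♗ ♕ · ♖ · ·│1
  ─────────────────
  a b c d e f g h

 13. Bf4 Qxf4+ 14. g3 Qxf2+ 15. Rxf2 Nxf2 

  a b c d e f g h
  ─────────────────
8│♜ · · · ♚ ♝ · ·│8
7│♟ · · ♝ ♟ ♟ ♟ ·│7
6│♞ · ♟ · · · ♟ ·│6
5│· · · ♟ · · · ·│5
4│· · · ♙ · · · ·│4
3│♘ · · · · · ♙ ·│3
2│♙ ♙ ♙ · · ♞ · ♔│2
1│· ♖ · ♕ · · · ·│1
  ─────────────────
  a b c d e f g h



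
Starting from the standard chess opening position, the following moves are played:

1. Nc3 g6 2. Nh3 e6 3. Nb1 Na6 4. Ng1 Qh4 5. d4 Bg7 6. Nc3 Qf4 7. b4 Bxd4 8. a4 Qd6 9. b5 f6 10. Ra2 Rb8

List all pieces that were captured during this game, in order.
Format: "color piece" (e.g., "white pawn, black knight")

Tracking captures:
  Bxd4: captured white pawn

white pawn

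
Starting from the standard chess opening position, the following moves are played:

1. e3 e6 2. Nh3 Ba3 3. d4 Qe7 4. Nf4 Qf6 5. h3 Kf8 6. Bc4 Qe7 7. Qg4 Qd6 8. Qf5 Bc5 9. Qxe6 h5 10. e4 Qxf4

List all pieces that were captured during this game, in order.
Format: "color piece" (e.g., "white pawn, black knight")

Tracking captures:
  Qxe6: captured black pawn
  Qxf4: captured white knight

black pawn, white knight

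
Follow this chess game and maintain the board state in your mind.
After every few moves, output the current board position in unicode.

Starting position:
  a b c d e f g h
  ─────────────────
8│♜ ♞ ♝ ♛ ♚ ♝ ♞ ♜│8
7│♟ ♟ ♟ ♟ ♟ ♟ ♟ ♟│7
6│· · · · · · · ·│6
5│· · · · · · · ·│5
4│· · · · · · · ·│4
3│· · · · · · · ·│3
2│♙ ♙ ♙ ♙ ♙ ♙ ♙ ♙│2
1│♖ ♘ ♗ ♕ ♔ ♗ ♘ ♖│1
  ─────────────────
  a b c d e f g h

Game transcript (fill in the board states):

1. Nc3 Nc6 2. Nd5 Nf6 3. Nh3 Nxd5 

  a b c d e f g h
  ─────────────────
8│♜ · ♝ ♛ ♚ ♝ · ♜│8
7│♟ ♟ ♟ ♟ ♟ ♟ ♟ ♟│7
6│· · ♞ · · · · ·│6
5│· · · ♞ · · · ·│5
4│· · · · · · · ·│4
3│· · · · · · · ♘│3
2│♙ ♙ ♙ ♙ ♙ ♙ ♙ ♙│2
1│♖ · ♗ ♕ ♔ ♗ · ♖│1
  ─────────────────
  a b c d e f g h

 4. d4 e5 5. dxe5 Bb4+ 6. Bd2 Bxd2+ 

  a b c d e f g h
  ─────────────────
8│♜ · ♝ ♛ ♚ · · ♜│8
7│♟ ♟ ♟ ♟ · ♟ ♟ ♟│7
6│· · ♞ · · · · ·│6
5│· · · ♞ ♙ · · ·│5
4│· · · · · · · ·│4
3│· · · · · · · ♘│3
2│♙ ♙ ♙ ♝ ♙ ♙ ♙ ♙│2
1│♖ · · ♕ ♔ ♗ · ♖│1
  ─────────────────
  a b c d e f g h

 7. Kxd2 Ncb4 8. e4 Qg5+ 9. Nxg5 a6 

  a b c d e f g h
  ─────────────────
8│♜ · ♝ · ♚ · · ♜│8
7│· ♟ ♟ ♟ · ♟ ♟ ♟│7
6│♟ · · · · · · ·│6
5│· · · ♞ ♙ · ♘ ·│5
4│· ♞ · · ♙ · · ·│4
3│· · · · · · · ·│3
2│♙ ♙ ♙ ♔ · ♙ ♙ ♙│2
1│♖ · · ♕ · ♗ · ♖│1
  ─────────────────
  a b c d e f g h

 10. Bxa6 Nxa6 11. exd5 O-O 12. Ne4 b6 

  a b c d e f g h
  ─────────────────
8│♜ · ♝ · · ♜ ♚ ·│8
7│· · ♟ ♟ · ♟ ♟ ♟│7
6│♞ ♟ · · · · · ·│6
5│· · · ♙ ♙ · · ·│5
4│· · · · ♘ · · ·│4
3│· · · · · · · ·│3
2│♙ ♙ ♙ ♔ · ♙ ♙ ♙│2
1│♖ · · ♕ · · · ♖│1
  ─────────────────
  a b c d e f g h

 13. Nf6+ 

  a b c d e f g h
  ─────────────────
8│♜ · ♝ · · ♜ ♚ ·│8
7│· · ♟ ♟ · ♟ ♟ ♟│7
6│♞ ♟ · · · ♘ · ·│6
5│· · · ♙ ♙ · · ·│5
4│· · · · · · · ·│4
3│· · · · · · · ·│3
2│♙ ♙ ♙ ♔ · ♙ ♙ ♙│2
1│♖ · · ♕ · · · ♖│1
  ─────────────────
  a b c d e f g h


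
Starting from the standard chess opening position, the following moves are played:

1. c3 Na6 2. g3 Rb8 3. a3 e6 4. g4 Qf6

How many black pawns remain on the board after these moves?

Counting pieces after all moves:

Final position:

  a b c d e f g h
  ─────────────────
8│· ♜ ♝ · ♚ ♝ ♞ ♜│8
7│♟ ♟ ♟ ♟ · ♟ ♟ ♟│7
6│♞ · · · ♟ ♛ · ·│6
5│· · · · · · · ·│5
4│· · · · · · ♙ ·│4
3│♙ · ♙ · · · · ·│3
2│· ♙ · ♙ ♙ ♙ · ♙│2
1│♖ ♘ ♗ ♕ ♔ ♗ ♘ ♖│1
  ─────────────────
  a b c d e f g h


8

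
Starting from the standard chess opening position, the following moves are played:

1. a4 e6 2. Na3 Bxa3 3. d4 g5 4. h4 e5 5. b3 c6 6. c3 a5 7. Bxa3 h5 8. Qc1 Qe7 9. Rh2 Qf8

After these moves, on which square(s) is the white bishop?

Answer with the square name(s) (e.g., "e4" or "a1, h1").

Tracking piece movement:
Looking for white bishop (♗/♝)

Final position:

  a b c d e f g h
  ─────────────────
8│♜ ♞ ♝ · ♚ ♛ ♞ ♜│8
7│· ♟ · ♟ · ♟ · ·│7
6│· · ♟ · · · · ·│6
5│♟ · · · ♟ · ♟ ♟│5
4│♙ · · ♙ · · · ♙│4
3│♗ ♙ ♙ · · · · ·│3
2│· · · · ♙ ♙ ♙ ♖│2
1│♖ · ♕ · ♔ ♗ ♘ ·│1
  ─────────────────
  a b c d e f g h


a3, f1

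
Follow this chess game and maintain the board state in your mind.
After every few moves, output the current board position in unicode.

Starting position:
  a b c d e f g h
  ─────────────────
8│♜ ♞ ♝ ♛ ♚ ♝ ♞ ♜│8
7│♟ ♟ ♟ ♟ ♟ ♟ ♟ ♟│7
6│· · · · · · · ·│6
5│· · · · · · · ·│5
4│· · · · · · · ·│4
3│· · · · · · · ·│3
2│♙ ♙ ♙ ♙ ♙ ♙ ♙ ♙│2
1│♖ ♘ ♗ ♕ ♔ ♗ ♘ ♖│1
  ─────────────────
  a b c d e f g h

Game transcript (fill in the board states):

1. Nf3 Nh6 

  a b c d e f g h
  ─────────────────
8│♜ ♞ ♝ ♛ ♚ ♝ · ♜│8
7│♟ ♟ ♟ ♟ ♟ ♟ ♟ ♟│7
6│· · · · · · · ♞│6
5│· · · · · · · ·│5
4│· · · · · · · ·│4
3│· · · · · ♘ · ·│3
2│♙ ♙ ♙ ♙ ♙ ♙ ♙ ♙│2
1│♖ ♘ ♗ ♕ ♔ ♗ · ♖│1
  ─────────────────
  a b c d e f g h

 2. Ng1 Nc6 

  a b c d e f g h
  ─────────────────
8│♜ · ♝ ♛ ♚ ♝ · ♜│8
7│♟ ♟ ♟ ♟ ♟ ♟ ♟ ♟│7
6│· · ♞ · · · · ♞│6
5│· · · · · · · ·│5
4│· · · · · · · ·│4
3│· · · · · · · ·│3
2│♙ ♙ ♙ ♙ ♙ ♙ ♙ ♙│2
1│♖ ♘ ♗ ♕ ♔ ♗ ♘ ♖│1
  ─────────────────
  a b c d e f g h

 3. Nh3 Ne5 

  a b c d e f g h
  ─────────────────
8│♜ · ♝ ♛ ♚ ♝ · ♜│8
7│♟ ♟ ♟ ♟ ♟ ♟ ♟ ♟│7
6│· · · · · · · ♞│6
5│· · · · ♞ · · ·│5
4│· · · · · · · ·│4
3│· · · · · · · ♘│3
2│♙ ♙ ♙ ♙ ♙ ♙ ♙ ♙│2
1│♖ ♘ ♗ ♕ ♔ ♗ · ♖│1
  ─────────────────
  a b c d e f g h

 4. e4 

  a b c d e f g h
  ─────────────────
8│♜ · ♝ ♛ ♚ ♝ · ♜│8
7│♟ ♟ ♟ ♟ ♟ ♟ ♟ ♟│7
6│· · · · · · · ♞│6
5│· · · · ♞ · · ·│5
4│· · · · ♙ · · ·│4
3│· · · · · · · ♘│3
2│♙ ♙ ♙ ♙ · ♙ ♙ ♙│2
1│♖ ♘ ♗ ♕ ♔ ♗ · ♖│1
  ─────────────────
  a b c d e f g h


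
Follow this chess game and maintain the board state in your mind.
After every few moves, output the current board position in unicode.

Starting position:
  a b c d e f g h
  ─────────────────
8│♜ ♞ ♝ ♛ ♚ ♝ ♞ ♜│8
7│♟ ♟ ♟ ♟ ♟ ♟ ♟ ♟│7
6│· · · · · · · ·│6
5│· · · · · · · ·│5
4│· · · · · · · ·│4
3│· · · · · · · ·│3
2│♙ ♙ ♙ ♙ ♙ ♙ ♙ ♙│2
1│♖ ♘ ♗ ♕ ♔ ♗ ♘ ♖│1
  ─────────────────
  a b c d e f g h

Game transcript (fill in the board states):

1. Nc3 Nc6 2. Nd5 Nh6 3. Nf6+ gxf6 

  a b c d e f g h
  ─────────────────
8│♜ · ♝ ♛ ♚ ♝ · ♜│8
7│♟ ♟ ♟ ♟ ♟ ♟ · ♟│7
6│· · ♞ · · ♟ · ♞│6
5│· · · · · · · ·│5
4│· · · · · · · ·│4
3│· · · · · · · ·│3
2│♙ ♙ ♙ ♙ ♙ ♙ ♙ ♙│2
1│♖ · ♗ ♕ ♔ ♗ ♘ ♖│1
  ─────────────────
  a b c d e f g h

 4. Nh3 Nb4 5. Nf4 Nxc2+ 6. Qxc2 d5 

  a b c d e f g h
  ─────────────────
8│♜ · ♝ ♛ ♚ ♝ · ♜│8
7│♟ ♟ ♟ · ♟ ♟ · ♟│7
6│· · · · · ♟ · ♞│6
5│· · · ♟ · · · ·│5
4│· · · · · ♘ · ·│4
3│· · · · · · · ·│3
2│♙ ♙ ♕ ♙ ♙ ♙ ♙ ♙│2
1│♖ · ♗ · ♔ ♗ · ♖│1
  ─────────────────
  a b c d e f g h

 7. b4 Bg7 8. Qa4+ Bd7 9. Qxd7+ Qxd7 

  a b c d e f g h
  ─────────────────
8│♜ · · · ♚ · · ♜│8
7│♟ ♟ ♟ ♛ ♟ ♟ ♝ ♟│7
6│· · · · · ♟ · ♞│6
5│· · · ♟ · · · ·│5
4│· ♙ · · · ♘ · ·│4
3│· · · · · · · ·│3
2│♙ · · ♙ ♙ ♙ ♙ ♙│2
1│♖ · ♗ · ♔ ♗ · ♖│1
  ─────────────────
  a b c d e f g h

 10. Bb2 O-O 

  a b c d e f g h
  ─────────────────
8│♜ · · · · ♜ ♚ ·│8
7│♟ ♟ ♟ ♛ ♟ ♟ ♝ ♟│7
6│· · · · · ♟ · ♞│6
5│· · · ♟ · · · ·│5
4│· ♙ · · · ♘ · ·│4
3│· · · · · · · ·│3
2│♙ ♗ · ♙ ♙ ♙ ♙ ♙│2
1│♖ · · · ♔ ♗ · ♖│1
  ─────────────────
  a b c d e f g h


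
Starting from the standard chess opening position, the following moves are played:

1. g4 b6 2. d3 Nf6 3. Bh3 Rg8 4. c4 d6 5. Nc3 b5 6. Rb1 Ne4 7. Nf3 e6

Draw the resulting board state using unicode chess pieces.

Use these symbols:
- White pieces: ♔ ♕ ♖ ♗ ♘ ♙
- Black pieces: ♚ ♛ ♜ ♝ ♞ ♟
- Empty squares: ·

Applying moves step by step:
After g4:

♜ ♞ ♝ ♛ ♚ ♝ ♞ ♜
♟ ♟ ♟ ♟ ♟ ♟ ♟ ♟
· · · · · · · ·
· · · · · · · ·
· · · · · · ♙ ·
· · · · · · · ·
♙ ♙ ♙ ♙ ♙ ♙ · ♙
♖ ♘ ♗ ♕ ♔ ♗ ♘ ♖


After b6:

♜ ♞ ♝ ♛ ♚ ♝ ♞ ♜
♟ · ♟ ♟ ♟ ♟ ♟ ♟
· ♟ · · · · · ·
· · · · · · · ·
· · · · · · ♙ ·
· · · · · · · ·
♙ ♙ ♙ ♙ ♙ ♙ · ♙
♖ ♘ ♗ ♕ ♔ ♗ ♘ ♖


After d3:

♜ ♞ ♝ ♛ ♚ ♝ ♞ ♜
♟ · ♟ ♟ ♟ ♟ ♟ ♟
· ♟ · · · · · ·
· · · · · · · ·
· · · · · · ♙ ·
· · · ♙ · · · ·
♙ ♙ ♙ · ♙ ♙ · ♙
♖ ♘ ♗ ♕ ♔ ♗ ♘ ♖


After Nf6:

♜ ♞ ♝ ♛ ♚ ♝ · ♜
♟ · ♟ ♟ ♟ ♟ ♟ ♟
· ♟ · · · ♞ · ·
· · · · · · · ·
· · · · · · ♙ ·
· · · ♙ · · · ·
♙ ♙ ♙ · ♙ ♙ · ♙
♖ ♘ ♗ ♕ ♔ ♗ ♘ ♖


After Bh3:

♜ ♞ ♝ ♛ ♚ ♝ · ♜
♟ · ♟ ♟ ♟ ♟ ♟ ♟
· ♟ · · · ♞ · ·
· · · · · · · ·
· · · · · · ♙ ·
· · · ♙ · · · ♗
♙ ♙ ♙ · ♙ ♙ · ♙
♖ ♘ ♗ ♕ ♔ · ♘ ♖


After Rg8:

♜ ♞ ♝ ♛ ♚ ♝ ♜ ·
♟ · ♟ ♟ ♟ ♟ ♟ ♟
· ♟ · · · ♞ · ·
· · · · · · · ·
· · · · · · ♙ ·
· · · ♙ · · · ♗
♙ ♙ ♙ · ♙ ♙ · ♙
♖ ♘ ♗ ♕ ♔ · ♘ ♖


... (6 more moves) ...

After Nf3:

♜ ♞ ♝ ♛ ♚ ♝ ♜ ·
♟ · ♟ · ♟ ♟ ♟ ♟
· · · ♟ · · · ·
· ♟ · · · · · ·
· · ♙ · ♞ · ♙ ·
· · ♘ ♙ · ♘ · ♗
♙ ♙ · · ♙ ♙ · ♙
· ♖ ♗ ♕ ♔ · · ♖


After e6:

♜ ♞ ♝ ♛ ♚ ♝ ♜ ·
♟ · ♟ · · ♟ ♟ ♟
· · · ♟ ♟ · · ·
· ♟ · · · · · ·
· · ♙ · ♞ · ♙ ·
· · ♘ ♙ · ♘ · ♗
♙ ♙ · · ♙ ♙ · ♙
· ♖ ♗ ♕ ♔ · · ♖



  a b c d e f g h
  ─────────────────
8│♜ ♞ ♝ ♛ ♚ ♝ ♜ ·│8
7│♟ · ♟ · · ♟ ♟ ♟│7
6│· · · ♟ ♟ · · ·│6
5│· ♟ · · · · · ·│5
4│· · ♙ · ♞ · ♙ ·│4
3│· · ♘ ♙ · ♘ · ♗│3
2│♙ ♙ · · ♙ ♙ · ♙│2
1│· ♖ ♗ ♕ ♔ · · ♖│1
  ─────────────────
  a b c d e f g h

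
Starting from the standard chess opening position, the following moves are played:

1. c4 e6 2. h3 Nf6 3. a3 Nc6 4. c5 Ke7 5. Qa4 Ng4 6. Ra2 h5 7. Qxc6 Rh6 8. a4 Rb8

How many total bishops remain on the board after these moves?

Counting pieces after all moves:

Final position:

  a b c d e f g h
  ─────────────────
8│· ♜ ♝ ♛ · ♝ · ·│8
7│♟ ♟ ♟ ♟ ♚ ♟ ♟ ·│7
6│· · ♕ · ♟ · · ♜│6
5│· · ♙ · · · · ♟│5
4│♙ · · · · · ♞ ·│4
3│· · · · · · · ♙│3
2│♖ ♙ · ♙ ♙ ♙ ♙ ·│2
1│· ♘ ♗ · ♔ ♗ ♘ ♖│1
  ─────────────────
  a b c d e f g h


4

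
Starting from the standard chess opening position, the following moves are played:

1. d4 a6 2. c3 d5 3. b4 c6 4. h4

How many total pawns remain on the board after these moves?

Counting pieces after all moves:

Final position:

  a b c d e f g h
  ─────────────────
8│♜ ♞ ♝ ♛ ♚ ♝ ♞ ♜│8
7│· ♟ · · ♟ ♟ ♟ ♟│7
6│♟ · ♟ · · · · ·│6
5│· · · ♟ · · · ·│5
4│· ♙ · ♙ · · · ♙│4
3│· · ♙ · · · · ·│3
2│♙ · · · ♙ ♙ ♙ ·│2
1│♖ ♘ ♗ ♕ ♔ ♗ ♘ ♖│1
  ─────────────────
  a b c d e f g h


16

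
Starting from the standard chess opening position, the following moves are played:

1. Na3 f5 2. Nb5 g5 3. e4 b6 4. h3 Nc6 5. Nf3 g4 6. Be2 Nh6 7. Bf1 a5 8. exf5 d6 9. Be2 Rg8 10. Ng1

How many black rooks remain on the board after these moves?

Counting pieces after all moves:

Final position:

  a b c d e f g h
  ─────────────────
8│♜ · ♝ ♛ ♚ ♝ ♜ ·│8
7│· · ♟ · ♟ · · ♟│7
6│· ♟ ♞ ♟ · · · ♞│6
5│♟ ♘ · · · ♙ · ·│5
4│· · · · · · ♟ ·│4
3│· · · · · · · ♙│3
2│♙ ♙ ♙ ♙ ♗ ♙ ♙ ·│2
1│♖ · ♗ ♕ ♔ · ♘ ♖│1
  ─────────────────
  a b c d e f g h


2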